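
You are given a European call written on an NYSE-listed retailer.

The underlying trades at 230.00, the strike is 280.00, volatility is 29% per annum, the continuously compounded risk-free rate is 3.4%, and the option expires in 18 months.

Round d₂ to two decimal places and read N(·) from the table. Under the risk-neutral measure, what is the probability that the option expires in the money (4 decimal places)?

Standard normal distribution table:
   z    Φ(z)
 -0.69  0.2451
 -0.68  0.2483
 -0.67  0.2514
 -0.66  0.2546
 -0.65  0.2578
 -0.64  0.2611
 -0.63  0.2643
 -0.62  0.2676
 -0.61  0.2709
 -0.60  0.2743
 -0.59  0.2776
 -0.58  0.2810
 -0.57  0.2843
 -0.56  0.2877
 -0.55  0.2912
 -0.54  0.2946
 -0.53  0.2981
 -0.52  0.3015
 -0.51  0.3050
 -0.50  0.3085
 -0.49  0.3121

T = 1.5;  σ√T = 0.3552
d₁ = [ln(230/280) + (0.034 + ½·0.29²)·1.5] / (σ√T) = (-0.1967 + 0.1141) / 0.3552 = -0.2327 which rounds to -0.23
d₂ = -0.2327 − 0.3552 = -0.5878 which rounds to -0.59
Risk-neutral Pr[S_T > K] = N(d₂) = N(-0.59) = 0.2776

0.2776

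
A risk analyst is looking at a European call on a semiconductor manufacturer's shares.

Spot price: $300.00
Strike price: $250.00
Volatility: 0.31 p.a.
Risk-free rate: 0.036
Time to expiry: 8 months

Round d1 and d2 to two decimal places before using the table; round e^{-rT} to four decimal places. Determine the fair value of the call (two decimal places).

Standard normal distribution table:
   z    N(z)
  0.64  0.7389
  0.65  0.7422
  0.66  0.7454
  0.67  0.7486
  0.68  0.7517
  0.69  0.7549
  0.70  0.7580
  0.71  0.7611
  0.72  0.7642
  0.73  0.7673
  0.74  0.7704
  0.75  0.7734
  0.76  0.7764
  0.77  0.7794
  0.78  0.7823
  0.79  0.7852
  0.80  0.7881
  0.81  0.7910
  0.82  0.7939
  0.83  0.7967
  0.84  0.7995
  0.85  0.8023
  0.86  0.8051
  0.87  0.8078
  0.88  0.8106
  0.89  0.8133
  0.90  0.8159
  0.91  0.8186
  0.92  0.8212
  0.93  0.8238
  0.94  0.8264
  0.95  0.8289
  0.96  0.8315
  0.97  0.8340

T = 0.6667;  σ√T = 0.2531
ln(S/K) + (r + σ²/2)T = ln(300/250) + (0.036 + 0.31²/2)·0.6667 = 0.1823 + 0.0560 = 0.2384
d₁ = 0.2384 / 0.2531 = 0.9417 → 0.94
d₂ = d₁ − σ√T = 0.9417 − 0.2531 = 0.6886 → 0.69
e^(−rT) = e^(−0.036·0.6667) = 0.9763
N(d₁) = N(0.94) = 0.8264;  N(d₂) = N(0.69) = 0.7549
C = 300·0.8264 − 250·0.9763·0.7549 = 247.9200 − 184.2522 = 63.6678

$63.67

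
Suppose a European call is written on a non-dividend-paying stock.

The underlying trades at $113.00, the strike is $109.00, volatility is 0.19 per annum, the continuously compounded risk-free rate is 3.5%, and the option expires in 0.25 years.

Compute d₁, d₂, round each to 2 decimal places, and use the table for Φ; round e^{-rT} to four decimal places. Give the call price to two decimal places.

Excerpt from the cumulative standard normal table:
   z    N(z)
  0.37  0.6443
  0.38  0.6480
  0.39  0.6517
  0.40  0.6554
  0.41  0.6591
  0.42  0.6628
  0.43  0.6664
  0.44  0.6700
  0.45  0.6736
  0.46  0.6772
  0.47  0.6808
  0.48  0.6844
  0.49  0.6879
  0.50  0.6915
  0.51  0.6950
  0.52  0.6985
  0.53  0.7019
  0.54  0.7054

σ√T = 0.19 × 0.5000 = 0.0950
d₁ = [ln(113/109) + (0.035 + 0.19²/2)·0.25] / 0.0950 = [0.0360 + 0.0133] / 0.0950 = 0.5190 ⇒ 0.52
d₂ = d₁ − σ√T = 0.5190 − 0.0950 = 0.4240 ⇒ 0.42
e^(−rT) = e^(−0.035·0.25) = 0.9913
N(d₁) = N(0.52) = 0.6985;  N(d₂) = N(0.42) = 0.6628
C = 113·0.6985 − 109·0.9913·0.6628 = 78.9305 − 71.6167 = 7.3138

$7.31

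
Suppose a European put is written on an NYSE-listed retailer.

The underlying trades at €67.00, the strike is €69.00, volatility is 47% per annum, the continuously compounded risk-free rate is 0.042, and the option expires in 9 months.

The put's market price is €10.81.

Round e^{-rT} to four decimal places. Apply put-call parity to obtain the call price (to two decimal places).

exp(−rT) = exp(−0.042·0.75) = 0.9690
Put-call parity: C − P = S − K·e^(−rT) = 67 − 69·0.9690 = 67 − 66.8610 = 0.1390
C = P + (C − P) = 10.81 + (0.1390) = 10.9490

€10.95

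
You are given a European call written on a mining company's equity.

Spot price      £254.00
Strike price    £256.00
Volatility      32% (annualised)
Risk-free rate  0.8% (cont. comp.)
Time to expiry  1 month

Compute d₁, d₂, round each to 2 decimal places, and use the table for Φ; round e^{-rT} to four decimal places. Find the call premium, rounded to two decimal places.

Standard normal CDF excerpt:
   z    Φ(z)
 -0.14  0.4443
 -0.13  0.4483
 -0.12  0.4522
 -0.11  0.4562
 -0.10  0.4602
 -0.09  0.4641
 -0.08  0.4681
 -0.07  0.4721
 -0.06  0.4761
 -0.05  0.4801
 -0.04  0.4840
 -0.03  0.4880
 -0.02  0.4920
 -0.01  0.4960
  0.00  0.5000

£8.27

T = 0.08333;  σ√T = 0.0924
d₁ = [ln(254/256) + (0.008 + 0.32²/2)·0.08333] / 0.0924 = [-0.0078 + 0.0049] / 0.0924 = -0.0315 ≈ -0.03
d₂ = d₁ − σ√T = -0.0315 − 0.0924 = -0.1239 ≈ -0.12
exp(−rT) = exp(−0.008·0.08333) = 0.9993
N(d₁) = N(-0.03) = 0.4880;  N(d₂) = N(-0.12) = 0.4522
C = 254·0.4880 − 256·0.9993·0.4522 = 123.9520 − 115.6822 = 8.2698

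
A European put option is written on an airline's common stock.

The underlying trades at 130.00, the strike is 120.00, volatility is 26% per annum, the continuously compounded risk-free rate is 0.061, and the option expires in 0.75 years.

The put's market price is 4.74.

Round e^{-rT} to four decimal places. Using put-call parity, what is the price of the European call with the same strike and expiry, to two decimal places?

20.10

exp(−rT) = exp(−0.061·0.75) = 0.9553
Put-call parity: C − P = S − K·e^(−rT) = 130 − 120·0.9553 = 130 − 114.6360 = 15.3640
C = P + (C − P) = 4.74 + (15.3640) = 20.1040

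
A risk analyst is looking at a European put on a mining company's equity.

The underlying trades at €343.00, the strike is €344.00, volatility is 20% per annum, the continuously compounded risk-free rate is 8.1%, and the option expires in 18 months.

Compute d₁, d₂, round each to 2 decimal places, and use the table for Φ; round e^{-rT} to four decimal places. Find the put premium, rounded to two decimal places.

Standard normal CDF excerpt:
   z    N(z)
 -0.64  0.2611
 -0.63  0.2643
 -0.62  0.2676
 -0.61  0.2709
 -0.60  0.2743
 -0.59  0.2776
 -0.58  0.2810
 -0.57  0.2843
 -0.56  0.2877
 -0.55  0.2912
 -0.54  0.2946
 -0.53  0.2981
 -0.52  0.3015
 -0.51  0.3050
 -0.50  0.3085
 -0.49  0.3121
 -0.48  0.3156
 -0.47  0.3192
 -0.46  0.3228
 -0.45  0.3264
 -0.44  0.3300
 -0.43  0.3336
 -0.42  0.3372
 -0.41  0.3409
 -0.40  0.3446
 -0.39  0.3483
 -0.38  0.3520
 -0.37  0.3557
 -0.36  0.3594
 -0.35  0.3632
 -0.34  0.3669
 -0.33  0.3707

σ√T = 0.2·√1.5 = 0.2449
d₁ = [ln(343/344) + (0.081 + ½·0.2²)·1.5] / (σ√T) = (-0.0029 + 0.1515) / 0.2449 = 0.6066 which rounds to 0.61
d₂ = 0.6066 − 0.2449 = 0.3617 which rounds to 0.36
exp(−rT) = exp(−0.081·1.5) = 0.8856
N(−d₂) = N(-0.36) = 0.3594;  N(−d₁) = N(-0.61) = 0.2709
P = 344·0.8856·0.3594 − 343·0.2709 = 109.4899 − 92.9187 = 16.5712

€16.57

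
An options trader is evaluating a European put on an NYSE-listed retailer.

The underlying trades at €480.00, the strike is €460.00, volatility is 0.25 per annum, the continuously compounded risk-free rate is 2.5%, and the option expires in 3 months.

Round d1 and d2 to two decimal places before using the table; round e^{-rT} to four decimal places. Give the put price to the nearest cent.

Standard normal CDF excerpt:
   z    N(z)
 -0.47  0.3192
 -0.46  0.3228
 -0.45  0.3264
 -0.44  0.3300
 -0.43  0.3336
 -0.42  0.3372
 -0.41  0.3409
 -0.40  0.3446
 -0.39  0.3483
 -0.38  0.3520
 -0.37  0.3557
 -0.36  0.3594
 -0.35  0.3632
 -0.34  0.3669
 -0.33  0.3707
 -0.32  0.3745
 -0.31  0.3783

T = 0.25;  σ√T = 0.1250
ln(S/K) + (r + σ²/2)T = ln(480/460) + (0.025 + 0.25²/2)·0.25 = 0.0426 + 0.0141 = 0.0566
d₁ = 0.0566 / 0.1250 = 0.4530 ⇒ 0.45
d₂ = d₁ − σ√T = 0.4530 − 0.1250 = 0.3280 ⇒ 0.33
e^(−rT) = e^(−0.025·0.25) = 0.9938
N(−d₂) = N(-0.33) = 0.3707;  N(−d₁) = N(-0.45) = 0.3264
P = 460·0.9938·0.3707 − 480·0.3264 = 169.4648 − 156.6720 = 12.7928

€12.79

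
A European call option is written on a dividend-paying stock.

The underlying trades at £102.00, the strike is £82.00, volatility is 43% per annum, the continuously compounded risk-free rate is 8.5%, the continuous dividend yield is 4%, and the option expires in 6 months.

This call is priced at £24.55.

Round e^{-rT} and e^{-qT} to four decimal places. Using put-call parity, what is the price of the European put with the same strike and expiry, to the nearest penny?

£3.16

exp(−qT) = exp(−0.04·0.5) = 0.9802;  exp(−rT) = exp(−0.085·0.5) = 0.9584
Put-call parity: C − P = S·e^(−qT) − K·e^(−rT) = 102·0.9802 − 82·0.9584 = 99.9804 − 78.5888 = 21.3916
P = C − (C − P) = 24.55 − (21.3916) = 3.1584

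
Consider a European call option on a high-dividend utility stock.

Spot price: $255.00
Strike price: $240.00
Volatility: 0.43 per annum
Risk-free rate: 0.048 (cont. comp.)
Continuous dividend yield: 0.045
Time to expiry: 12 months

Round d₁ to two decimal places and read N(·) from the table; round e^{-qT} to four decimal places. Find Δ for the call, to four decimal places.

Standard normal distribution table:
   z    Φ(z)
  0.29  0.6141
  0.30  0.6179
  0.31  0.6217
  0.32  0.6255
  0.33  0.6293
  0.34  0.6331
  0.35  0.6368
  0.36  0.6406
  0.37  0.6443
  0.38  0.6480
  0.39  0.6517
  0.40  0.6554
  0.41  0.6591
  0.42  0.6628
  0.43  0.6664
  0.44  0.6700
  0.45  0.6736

0.6124

σ√T = 0.43 × 1.0000 = 0.4300
d₁ = [ln(255/240) + (0.048 − 0.045 + ½·0.43²)·1] / (σ√T) = (0.0606 + 0.0954) / 0.4300 = 0.3630 ⇒ 0.36
N(d₁) = N(0.36) = 0.6406
Δ_call = e^(−qT)·N(d₁) = 0.9560·0.6406 = 0.6124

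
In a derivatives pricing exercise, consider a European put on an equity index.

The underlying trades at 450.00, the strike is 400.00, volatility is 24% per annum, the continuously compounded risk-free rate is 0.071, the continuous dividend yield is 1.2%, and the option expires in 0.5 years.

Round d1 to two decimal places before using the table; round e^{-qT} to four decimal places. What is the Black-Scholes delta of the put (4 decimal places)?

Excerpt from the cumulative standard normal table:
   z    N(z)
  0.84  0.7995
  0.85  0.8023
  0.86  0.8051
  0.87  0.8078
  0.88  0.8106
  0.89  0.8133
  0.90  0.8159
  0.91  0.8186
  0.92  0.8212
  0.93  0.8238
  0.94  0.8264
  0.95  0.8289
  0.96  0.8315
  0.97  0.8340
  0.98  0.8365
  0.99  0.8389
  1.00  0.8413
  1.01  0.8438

T = 0.5;  σ√T = 0.1697
d₁ = [ln(450/400) + (0.071 − 0.012 + ½·0.24²)·0.5] / (σ√T) = (0.1178 + 0.0439) / 0.1697 = 0.9527 which rounds to 0.95
N(d₁) = N(0.95) = 0.8289
Δ_put = exp(−qT)·(N(d₁) − 1) = 0.9940·(0.8289 − 1) = -0.1701

-0.1701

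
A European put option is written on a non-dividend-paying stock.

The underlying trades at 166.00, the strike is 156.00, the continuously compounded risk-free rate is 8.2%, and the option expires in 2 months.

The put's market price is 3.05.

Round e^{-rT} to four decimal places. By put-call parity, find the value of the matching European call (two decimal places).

15.17

exp(−rT) = exp(−0.082·0.1667) = 0.9864
Put-call parity: C − P = S − K·e^(−rT) = 166 − 156·0.9864 = 166 − 153.8784 = 12.1216
C = P + (C − P) = 3.05 + (12.1216) = 15.1716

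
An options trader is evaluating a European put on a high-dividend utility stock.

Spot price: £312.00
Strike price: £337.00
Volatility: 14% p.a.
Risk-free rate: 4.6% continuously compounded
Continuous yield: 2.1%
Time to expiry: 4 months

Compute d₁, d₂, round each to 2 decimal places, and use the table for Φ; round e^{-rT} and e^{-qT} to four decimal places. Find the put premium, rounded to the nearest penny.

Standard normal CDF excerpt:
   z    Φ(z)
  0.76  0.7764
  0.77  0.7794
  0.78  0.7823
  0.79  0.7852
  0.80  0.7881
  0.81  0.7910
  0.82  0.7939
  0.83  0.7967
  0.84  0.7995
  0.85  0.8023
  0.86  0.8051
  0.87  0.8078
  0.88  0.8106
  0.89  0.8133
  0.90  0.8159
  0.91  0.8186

σ√T = 0.14·√0.3333 = 0.0808
d₁ = [ln(312/337) + (0.046 − 0.021 + 0.14²/2)·0.3333] / 0.0808 = [-0.0771 + 0.0116] / 0.0808 = -0.8101 which rounds to -0.81
d₂ = d₁ − σ√T = -0.8101 − 0.0808 = -0.8909 which rounds to -0.89
e^(−qT) = e^(−0.021·0.3333) = 0.9930;  e^(−rT) = e^(−0.046·0.3333) = 0.9848
N(−d₂) = N(0.89) = 0.8133;  N(−d₁) = N(0.81) = 0.7910
P = 337·0.9848·0.8133 − 312·0.9930·0.7910 = 269.9161 − 245.0645 = 24.8516

£24.85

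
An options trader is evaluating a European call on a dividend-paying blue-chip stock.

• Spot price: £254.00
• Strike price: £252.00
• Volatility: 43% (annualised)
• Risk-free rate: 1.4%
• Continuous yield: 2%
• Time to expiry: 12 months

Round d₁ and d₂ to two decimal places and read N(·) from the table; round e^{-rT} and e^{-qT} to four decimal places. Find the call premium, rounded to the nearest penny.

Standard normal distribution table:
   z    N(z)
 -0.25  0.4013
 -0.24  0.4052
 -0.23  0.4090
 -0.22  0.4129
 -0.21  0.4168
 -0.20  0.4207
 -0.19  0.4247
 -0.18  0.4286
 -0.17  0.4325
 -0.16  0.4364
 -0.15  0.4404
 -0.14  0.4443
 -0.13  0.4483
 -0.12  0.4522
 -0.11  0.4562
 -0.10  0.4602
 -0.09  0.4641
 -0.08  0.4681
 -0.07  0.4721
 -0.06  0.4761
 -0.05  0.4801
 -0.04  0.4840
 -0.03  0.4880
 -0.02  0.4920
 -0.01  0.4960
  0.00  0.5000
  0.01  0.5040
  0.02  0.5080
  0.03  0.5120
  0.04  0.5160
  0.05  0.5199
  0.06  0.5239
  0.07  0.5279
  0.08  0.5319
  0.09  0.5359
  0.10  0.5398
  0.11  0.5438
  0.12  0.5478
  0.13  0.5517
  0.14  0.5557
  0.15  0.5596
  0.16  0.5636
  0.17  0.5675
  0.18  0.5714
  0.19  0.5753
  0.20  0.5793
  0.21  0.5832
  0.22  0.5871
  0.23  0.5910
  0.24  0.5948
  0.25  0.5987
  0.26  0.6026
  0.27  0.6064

σ√T = 0.43·√1 = 0.4300
ln(S/K) + (r − q + σ²/2)T = ln(254/252) + (0.014 − 0.02 + 0.43²/2)·1 = 0.0079 + 0.0864 = 0.0944
d₁ = 0.0944 / 0.4300 = 0.2194 which rounds to 0.22
d₂ = d₁ − σ√T = 0.2194 − 0.4300 = -0.2106 which rounds to -0.21
exp(−qT) = exp(−0.02·1) = 0.9802;  exp(−rT) = exp(−0.014·1) = 0.9861
N(d₁) = N(0.22) = 0.5871;  N(d₂) = N(-0.21) = 0.4168
C = 254·0.9802·0.5871 − 252·0.9861·0.4168 = 146.1708 − 103.5736 = 42.5971

£42.60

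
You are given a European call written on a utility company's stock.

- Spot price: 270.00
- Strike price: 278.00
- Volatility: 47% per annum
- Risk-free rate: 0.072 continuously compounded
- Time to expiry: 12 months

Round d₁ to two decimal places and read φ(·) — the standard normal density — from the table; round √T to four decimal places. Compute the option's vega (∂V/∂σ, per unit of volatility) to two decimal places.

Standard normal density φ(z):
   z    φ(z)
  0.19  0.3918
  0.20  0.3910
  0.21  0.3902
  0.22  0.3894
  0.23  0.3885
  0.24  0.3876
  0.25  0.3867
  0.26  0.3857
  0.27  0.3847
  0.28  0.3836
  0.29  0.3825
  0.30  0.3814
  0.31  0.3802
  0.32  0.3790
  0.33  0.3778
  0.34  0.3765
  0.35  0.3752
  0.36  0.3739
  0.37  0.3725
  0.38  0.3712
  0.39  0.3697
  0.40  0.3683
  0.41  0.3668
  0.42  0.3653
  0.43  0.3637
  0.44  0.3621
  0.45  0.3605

102.01

T = 1;  σ√T = 0.4700
ln(S/K) + (r + σ²/2)T = ln(270/278) + (0.072 + 0.47²/2)·1 = -0.0292 + 0.1825 = 0.1533
d₁ = 0.1533 / 0.4700 = 0.3261 ⇒ 0.33
√T = √1 = 1.0000
φ(d₁) = φ(0.33) = 0.3778
vega = S·φ(d₁)·√T = 270·0.3778·1.0000 = 102.0060
(Vega is the same for a European call and put with the same parameters.)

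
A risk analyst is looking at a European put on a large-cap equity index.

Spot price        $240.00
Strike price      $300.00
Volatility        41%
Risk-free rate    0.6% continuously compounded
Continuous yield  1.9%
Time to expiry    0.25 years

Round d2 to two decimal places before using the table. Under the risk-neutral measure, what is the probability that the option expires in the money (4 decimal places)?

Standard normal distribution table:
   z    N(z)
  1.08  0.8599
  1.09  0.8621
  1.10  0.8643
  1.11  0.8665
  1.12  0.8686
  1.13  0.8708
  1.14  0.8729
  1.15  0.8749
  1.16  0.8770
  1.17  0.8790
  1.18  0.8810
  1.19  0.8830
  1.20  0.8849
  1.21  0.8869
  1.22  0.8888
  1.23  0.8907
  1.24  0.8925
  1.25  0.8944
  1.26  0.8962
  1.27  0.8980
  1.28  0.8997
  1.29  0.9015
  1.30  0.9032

0.8869

σ√T = 0.41 × 0.5000 = 0.2050
ln(S/K) + (r − q + σ²/2)T = ln(240/300) + (0.006 − 0.019 + 0.41²/2)·0.25 = -0.2231 + 0.0178 = -0.2054
d₁ = -0.2054 / 0.2050 = -1.0019 → -1.00
d₂ = d₁ − σ√T = -1.0019 − 0.2050 = -1.2069 → -1.21
Pr(exercise) under Q = N(−d₂) = N(1.21) = 0.8869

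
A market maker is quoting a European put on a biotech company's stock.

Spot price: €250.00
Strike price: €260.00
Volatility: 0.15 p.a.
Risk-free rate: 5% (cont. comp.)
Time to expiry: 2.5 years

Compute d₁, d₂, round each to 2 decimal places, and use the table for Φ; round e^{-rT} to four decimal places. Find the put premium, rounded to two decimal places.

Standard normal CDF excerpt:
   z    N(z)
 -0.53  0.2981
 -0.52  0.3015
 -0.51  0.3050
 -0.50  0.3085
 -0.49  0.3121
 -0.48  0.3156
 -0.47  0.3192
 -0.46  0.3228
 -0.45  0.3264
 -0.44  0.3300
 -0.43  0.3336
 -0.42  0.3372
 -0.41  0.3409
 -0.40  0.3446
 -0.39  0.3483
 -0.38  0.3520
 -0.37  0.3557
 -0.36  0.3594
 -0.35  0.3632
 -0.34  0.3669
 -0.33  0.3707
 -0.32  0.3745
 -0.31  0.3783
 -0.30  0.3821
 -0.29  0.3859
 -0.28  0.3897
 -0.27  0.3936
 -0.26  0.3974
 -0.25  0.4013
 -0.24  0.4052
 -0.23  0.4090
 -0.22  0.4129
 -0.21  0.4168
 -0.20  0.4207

T = 2.5;  σ√T = 0.2372
ln(S/K) + (r + σ²/2)T = ln(250/260) + (0.05 + 0.15²/2)·2.5 = -0.0392 + 0.1531 = 0.1139
d₁ = 0.1139 / 0.2372 = 0.4803 → 0.48
d₂ = d₁ − σ√T = 0.4803 − 0.2372 = 0.2431 → 0.24
exp(−rT) = exp(−0.05·2.5) = 0.8825
N(−d₂) = N(-0.24) = 0.4052;  N(−d₁) = N(-0.48) = 0.3156
P = 260·0.8825·0.4052 − 250·0.3156 = 92.9731 − 78.9000 = 14.0731

€14.07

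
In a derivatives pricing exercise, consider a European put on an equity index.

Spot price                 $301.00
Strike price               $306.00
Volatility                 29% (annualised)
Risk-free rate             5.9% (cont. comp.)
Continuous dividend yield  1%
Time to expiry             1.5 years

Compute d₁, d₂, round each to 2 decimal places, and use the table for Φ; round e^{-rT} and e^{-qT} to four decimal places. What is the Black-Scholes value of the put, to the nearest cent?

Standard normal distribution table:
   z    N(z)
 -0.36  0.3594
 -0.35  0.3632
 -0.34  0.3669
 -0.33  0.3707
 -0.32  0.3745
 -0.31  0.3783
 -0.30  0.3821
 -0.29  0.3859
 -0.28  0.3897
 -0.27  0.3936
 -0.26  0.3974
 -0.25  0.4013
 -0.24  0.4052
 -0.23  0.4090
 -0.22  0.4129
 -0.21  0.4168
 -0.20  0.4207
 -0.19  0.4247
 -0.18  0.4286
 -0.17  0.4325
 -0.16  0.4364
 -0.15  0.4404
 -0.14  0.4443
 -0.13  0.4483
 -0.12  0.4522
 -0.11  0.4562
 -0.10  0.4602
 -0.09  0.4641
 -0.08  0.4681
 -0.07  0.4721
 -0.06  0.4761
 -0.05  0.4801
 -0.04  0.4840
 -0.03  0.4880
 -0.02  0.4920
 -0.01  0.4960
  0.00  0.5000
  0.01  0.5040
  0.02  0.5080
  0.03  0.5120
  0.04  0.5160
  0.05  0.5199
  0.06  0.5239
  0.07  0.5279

$33.49

T = 1.5;  σ√T = 0.3552
d₁ = [ln(301/306) + (0.059 − 0.01 + ½·0.29²)·1.5] / (σ√T) = (-0.0165 + 0.1366) / 0.3552 = 0.3381 → 0.34
d₂ = 0.3381 − 0.3552 = -0.0170 → -0.02
exp(−qT) = exp(−0.01·1.5) = 0.9851;  exp(−rT) = exp(−0.059·1.5) = 0.9153
N(−d₂) = N(0.02) = 0.5080;  N(−d₁) = N(-0.34) = 0.3669
P = 306·0.9153·0.5080 − 301·0.9851·0.3669 = 142.2816 − 108.7914 = 33.4902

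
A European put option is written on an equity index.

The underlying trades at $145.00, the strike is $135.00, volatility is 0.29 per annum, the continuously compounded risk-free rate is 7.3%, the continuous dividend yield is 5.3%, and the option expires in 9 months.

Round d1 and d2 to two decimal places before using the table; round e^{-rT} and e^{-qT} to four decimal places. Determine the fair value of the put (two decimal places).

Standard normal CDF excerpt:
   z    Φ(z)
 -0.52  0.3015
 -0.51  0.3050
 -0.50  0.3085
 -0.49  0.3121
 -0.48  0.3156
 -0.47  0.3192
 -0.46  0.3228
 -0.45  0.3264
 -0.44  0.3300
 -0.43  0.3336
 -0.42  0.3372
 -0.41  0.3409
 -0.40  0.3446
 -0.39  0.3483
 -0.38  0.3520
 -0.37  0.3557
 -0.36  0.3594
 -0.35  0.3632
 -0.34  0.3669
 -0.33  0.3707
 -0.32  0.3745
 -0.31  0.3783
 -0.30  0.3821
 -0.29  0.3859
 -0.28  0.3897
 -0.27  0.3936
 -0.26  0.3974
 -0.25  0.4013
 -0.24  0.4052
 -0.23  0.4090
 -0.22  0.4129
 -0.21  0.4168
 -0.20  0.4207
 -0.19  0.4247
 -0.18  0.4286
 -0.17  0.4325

$8.29

σ√T = 0.29·√0.75 = 0.2511
d₁ = [ln(145/135) + (0.073 − 0.053 + 0.29²/2)·0.75] / 0.2511 = [0.0715 + 0.0465] / 0.2511 = 0.4698 ⇒ 0.47
d₂ = d₁ − σ√T = 0.4698 − 0.2511 = 0.2187 ⇒ 0.22
e^(−qT) = e^(−0.053·0.75) = 0.9610;  e^(−rT) = e^(−0.073·0.75) = 0.9467
N(−d₂) = N(-0.22) = 0.4129;  N(−d₁) = N(-0.47) = 0.3192
P = 135·0.9467·0.4129 − 145·0.9610·0.3192 = 52.7705 − 44.4789 = 8.2916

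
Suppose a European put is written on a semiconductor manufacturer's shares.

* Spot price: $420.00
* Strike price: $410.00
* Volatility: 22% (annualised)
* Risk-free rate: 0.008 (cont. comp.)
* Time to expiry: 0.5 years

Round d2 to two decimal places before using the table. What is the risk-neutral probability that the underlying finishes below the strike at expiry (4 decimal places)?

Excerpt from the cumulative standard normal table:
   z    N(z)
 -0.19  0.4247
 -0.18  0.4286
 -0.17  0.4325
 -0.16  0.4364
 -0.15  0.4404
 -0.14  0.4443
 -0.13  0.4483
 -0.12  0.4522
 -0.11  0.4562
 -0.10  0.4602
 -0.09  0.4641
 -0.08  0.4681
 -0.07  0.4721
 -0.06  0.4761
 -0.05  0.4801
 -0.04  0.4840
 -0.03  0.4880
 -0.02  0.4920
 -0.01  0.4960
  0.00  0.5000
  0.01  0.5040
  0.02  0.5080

0.4602

σ√T = 0.22·√0.5 = 0.1556
ln(S/K) + (r + σ²/2)T = ln(420/410) + (0.008 + 0.22²/2)·0.5 = 0.0241 + 0.0161 = 0.0402
d₁ = 0.0402 / 0.1556 = 0.2584 ≈ 0.26
d₂ = d₁ − σ√T = 0.2584 − 0.1556 = 0.1028 ≈ 0.10
Risk-neutral Pr[S_T < K] = N(−d₂) = N(-0.10) = 0.4602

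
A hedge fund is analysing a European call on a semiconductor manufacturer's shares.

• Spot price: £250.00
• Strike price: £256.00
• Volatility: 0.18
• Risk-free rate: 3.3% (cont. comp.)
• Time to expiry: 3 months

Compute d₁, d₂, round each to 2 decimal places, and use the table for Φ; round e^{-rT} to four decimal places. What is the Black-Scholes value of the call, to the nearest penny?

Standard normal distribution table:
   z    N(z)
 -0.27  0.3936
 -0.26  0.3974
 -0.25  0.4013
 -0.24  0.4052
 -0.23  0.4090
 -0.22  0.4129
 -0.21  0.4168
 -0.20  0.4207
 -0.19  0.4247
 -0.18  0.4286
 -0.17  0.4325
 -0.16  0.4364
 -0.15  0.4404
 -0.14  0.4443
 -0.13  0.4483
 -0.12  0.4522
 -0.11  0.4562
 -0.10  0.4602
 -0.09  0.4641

σ√T = 0.18·√0.25 = 0.0900
d₁ = [ln(250/256) + (0.033 + ½·0.18²)·0.25] / (σ√T) = (-0.0237 + 0.0123) / 0.0900 = -0.1269 ⇒ -0.13
d₂ = -0.1269 − 0.0900 = -0.2169 ⇒ -0.22
e^(−rT) = e^(−0.033·0.25) = 0.9918
C = 250·N(-0.13) − 256·0.9918·N(-0.22) = 250·0.4483 − 256·0.9918·0.4129 = 112.0750 − 104.8356 = 7.2394

£7.24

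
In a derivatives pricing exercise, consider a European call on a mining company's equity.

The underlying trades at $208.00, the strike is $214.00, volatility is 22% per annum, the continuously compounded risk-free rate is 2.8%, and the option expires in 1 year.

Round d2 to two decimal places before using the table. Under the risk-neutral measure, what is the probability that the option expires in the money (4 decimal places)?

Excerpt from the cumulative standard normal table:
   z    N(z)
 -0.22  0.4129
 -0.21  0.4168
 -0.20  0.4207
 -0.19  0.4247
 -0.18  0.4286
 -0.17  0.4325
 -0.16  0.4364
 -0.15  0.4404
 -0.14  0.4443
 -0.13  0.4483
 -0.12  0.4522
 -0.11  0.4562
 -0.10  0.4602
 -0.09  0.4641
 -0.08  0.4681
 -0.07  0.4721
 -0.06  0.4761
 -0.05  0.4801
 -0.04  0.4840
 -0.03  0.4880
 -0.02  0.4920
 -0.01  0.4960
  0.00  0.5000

0.4562

σ√T = 0.22·√1 = 0.2200
ln(S/K) + (r + σ²/2)T = ln(208/214) + (0.028 + 0.22²/2)·1 = -0.0284 + 0.0522 = 0.0238
d₁ = 0.0238 / 0.2200 = 0.1080 ≈ 0.11
d₂ = d₁ − σ√T = 0.1080 − 0.2200 = -0.1120 ≈ -0.11
Risk-neutral Pr[S_T > K] = N(d₂) = N(-0.11) = 0.4562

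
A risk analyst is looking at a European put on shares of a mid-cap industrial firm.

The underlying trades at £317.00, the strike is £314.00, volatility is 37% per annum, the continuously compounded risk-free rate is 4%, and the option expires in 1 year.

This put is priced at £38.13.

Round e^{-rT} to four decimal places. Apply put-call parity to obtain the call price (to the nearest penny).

exp(−rT) = exp(−0.04·1) = 0.9608
Put-call parity: C − P = S − K·e^(−rT) = 317 − 314·0.9608 = 317 − 301.6912 = 15.3088
C = P + (C − P) = 38.13 + (15.3088) = 53.4388

£53.44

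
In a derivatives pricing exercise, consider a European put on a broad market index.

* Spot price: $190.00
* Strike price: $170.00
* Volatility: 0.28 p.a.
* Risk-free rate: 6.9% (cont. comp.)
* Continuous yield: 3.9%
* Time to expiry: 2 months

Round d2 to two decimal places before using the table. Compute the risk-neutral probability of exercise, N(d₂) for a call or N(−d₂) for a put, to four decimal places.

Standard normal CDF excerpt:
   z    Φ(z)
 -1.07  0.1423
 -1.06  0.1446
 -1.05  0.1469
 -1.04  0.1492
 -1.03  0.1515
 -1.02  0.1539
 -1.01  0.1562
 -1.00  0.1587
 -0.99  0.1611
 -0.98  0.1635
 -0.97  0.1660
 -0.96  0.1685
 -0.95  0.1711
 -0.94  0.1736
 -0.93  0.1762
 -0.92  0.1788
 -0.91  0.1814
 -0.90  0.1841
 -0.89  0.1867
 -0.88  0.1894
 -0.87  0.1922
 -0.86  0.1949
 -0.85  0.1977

0.1685

T = 0.1667;  σ√T = 0.1143
d₁ = [ln(190/170) + (0.069 − 0.039 + 0.28²/2)·0.1667] / 0.1143 = [0.1112 + 0.0115] / 0.1143 = 1.0739 ⇒ 1.07
d₂ = d₁ − σ√T = 1.0739 − 0.1143 = 0.9596 ⇒ 0.96
Risk-neutral Pr[S_T < K] = N(−d₂) = N(-0.96) = 0.1685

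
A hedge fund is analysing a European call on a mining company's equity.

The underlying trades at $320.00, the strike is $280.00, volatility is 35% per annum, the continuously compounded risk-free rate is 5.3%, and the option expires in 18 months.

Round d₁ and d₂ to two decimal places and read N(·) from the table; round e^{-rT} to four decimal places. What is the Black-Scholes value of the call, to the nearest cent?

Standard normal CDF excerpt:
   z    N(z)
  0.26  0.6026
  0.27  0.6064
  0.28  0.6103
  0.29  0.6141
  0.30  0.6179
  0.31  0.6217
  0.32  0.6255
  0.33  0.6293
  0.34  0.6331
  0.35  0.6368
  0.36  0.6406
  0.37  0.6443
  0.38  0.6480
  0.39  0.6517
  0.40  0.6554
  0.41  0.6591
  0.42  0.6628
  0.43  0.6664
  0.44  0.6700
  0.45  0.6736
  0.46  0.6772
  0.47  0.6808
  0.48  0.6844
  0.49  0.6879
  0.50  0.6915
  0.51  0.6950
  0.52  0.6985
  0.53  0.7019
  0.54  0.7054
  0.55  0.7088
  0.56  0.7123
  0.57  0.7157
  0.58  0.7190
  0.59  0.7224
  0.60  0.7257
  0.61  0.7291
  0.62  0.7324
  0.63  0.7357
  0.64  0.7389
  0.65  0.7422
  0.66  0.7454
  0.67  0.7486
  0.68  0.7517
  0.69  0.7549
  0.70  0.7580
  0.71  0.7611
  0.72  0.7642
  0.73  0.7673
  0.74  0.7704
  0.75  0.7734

$85.72

σ√T = 0.35 × 1.2247 = 0.4287
d₁ = [ln(320/280) + (0.053 + 0.35²/2)·1.5] / 0.4287 = [0.1335 + 0.1714] / 0.4287 = 0.7113 ≈ 0.71
d₂ = d₁ − σ√T = 0.7113 − 0.4287 = 0.2826 ≈ 0.28
exp(−rT) = exp(−0.053·1.5) = 0.9236
N(d₁) = N(0.71) = 0.7611;  N(d₂) = N(0.28) = 0.6103
C = 320·0.7611 − 280·0.9236·0.6103 = 243.5520 − 157.8285 = 85.7235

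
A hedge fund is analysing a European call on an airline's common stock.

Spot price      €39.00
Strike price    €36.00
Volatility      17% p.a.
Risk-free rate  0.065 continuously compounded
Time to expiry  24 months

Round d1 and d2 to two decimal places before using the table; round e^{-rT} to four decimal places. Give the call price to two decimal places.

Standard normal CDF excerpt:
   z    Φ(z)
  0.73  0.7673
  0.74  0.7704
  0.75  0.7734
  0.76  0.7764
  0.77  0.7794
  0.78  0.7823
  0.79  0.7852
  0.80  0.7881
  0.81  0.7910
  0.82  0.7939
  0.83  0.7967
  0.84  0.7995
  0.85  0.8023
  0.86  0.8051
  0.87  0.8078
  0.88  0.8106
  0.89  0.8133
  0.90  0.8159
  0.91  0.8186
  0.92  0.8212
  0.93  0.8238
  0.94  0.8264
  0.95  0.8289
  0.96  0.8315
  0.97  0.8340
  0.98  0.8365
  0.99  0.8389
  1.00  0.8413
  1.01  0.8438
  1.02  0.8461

σ√T = 0.17 × 1.4142 = 0.2404
d₁ = [ln(39/36) + (0.065 + 0.17²/2)·2] / 0.2404 = [0.0800 + 0.1589] / 0.2404 = 0.9939 ≈ 0.99
d₂ = d₁ − σ√T = 0.9939 − 0.2404 = 0.7535 ≈ 0.75
exp(−rT) = exp(−0.065·2) = 0.8781
C = 39·N(0.99) − 36·0.8781·N(0.75) = 39·0.8389 − 36·0.8781·0.7734 = 32.7171 − 24.4484 = 8.2687

€8.27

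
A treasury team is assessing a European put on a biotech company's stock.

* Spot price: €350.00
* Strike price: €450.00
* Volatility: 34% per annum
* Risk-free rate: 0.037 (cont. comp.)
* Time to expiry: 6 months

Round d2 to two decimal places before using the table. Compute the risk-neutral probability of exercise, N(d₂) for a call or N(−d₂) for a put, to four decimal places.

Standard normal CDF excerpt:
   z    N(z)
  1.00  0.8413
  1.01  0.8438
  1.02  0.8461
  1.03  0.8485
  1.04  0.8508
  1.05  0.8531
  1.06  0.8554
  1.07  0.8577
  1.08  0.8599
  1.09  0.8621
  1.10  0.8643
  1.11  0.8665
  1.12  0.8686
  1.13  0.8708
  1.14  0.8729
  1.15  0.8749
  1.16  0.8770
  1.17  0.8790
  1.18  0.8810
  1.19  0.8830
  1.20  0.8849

0.8621

T = 0.5;  σ√T = 0.2404
d₁ = [ln(350/450) + (0.037 + 0.34²/2)·0.5] / 0.2404 = [-0.2513 + 0.0474] / 0.2404 = -0.8482 which rounds to -0.85
d₂ = d₁ − σ√T = -0.8482 − 0.2404 = -1.0886 which rounds to -1.09
Risk-neutral Pr[S_T < K] = N(−d₂) = N(1.09) = 0.8621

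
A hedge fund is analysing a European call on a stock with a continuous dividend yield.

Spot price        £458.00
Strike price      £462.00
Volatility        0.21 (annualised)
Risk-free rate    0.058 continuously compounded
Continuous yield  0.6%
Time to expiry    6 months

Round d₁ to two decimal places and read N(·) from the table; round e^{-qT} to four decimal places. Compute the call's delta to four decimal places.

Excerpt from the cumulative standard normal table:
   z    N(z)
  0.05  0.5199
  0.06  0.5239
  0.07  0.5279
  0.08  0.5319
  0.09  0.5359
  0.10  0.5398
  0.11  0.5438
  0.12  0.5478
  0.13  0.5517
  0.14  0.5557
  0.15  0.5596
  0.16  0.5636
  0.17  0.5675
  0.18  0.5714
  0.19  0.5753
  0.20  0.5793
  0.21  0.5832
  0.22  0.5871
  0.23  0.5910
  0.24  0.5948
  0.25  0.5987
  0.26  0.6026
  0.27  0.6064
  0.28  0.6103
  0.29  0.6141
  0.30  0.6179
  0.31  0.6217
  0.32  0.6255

0.5736

σ√T = 0.21·√0.5 = 0.1485
ln(S/K) + (r − q + σ²/2)T = ln(458/462) + (0.058 − 0.006 + 0.21²/2)·0.5 = -0.0087 + 0.0370 = 0.0283
d₁ = 0.0283 / 0.1485 = 0.1908 ≈ 0.19
N(d₁) = N(0.19) = 0.5753
Δ_call = exp(−qT)·N(d₁) = 0.9970·0.5753 = 0.5736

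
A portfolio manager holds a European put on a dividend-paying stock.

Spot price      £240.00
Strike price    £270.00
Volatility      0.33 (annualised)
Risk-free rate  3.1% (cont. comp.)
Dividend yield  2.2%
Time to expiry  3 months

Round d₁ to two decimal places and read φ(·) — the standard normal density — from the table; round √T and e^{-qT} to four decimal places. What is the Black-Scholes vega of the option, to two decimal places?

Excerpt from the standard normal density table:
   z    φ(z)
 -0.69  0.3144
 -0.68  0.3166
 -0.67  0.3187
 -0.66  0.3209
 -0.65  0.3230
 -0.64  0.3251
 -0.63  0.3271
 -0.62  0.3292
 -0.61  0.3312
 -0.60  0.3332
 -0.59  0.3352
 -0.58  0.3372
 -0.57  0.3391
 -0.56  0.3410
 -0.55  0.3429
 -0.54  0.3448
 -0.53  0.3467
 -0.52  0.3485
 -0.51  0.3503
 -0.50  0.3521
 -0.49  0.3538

σ√T = 0.33·√0.25 = 0.1650
d₁ = [ln(240/270) + (0.031 − 0.022 + 0.33²/2)·0.25] / 0.1650 = [-0.1178 + 0.0159] / 0.1650 = -0.6177 which rounds to -0.62
√T = √0.25 = 0.5000
φ(d₁) = φ(-0.62) = 0.3292
e^(−qT) = e^(−0.022·0.25) = 0.9945
vega = S·e^(−qT)·φ(d₁)·√T = 240·0.9945·0.3292·0.5000 = 39.2867
(The call has the same vega.)

39.29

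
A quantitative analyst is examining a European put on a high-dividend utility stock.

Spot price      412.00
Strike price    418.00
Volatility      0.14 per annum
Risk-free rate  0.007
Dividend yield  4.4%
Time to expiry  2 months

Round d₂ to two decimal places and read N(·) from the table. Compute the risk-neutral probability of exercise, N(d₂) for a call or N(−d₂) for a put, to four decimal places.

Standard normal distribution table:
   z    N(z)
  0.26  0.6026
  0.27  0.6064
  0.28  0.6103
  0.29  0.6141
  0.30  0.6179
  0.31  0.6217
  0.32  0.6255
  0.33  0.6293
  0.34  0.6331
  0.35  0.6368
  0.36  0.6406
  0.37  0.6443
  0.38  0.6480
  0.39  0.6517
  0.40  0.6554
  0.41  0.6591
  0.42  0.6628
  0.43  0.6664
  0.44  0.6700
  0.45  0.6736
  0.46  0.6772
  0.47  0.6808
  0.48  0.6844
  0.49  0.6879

σ√T = 0.14 × 0.4082 = 0.0572
d₁ = [ln(412/418) + (0.007 − 0.044 + ½·0.14²)·0.1667] / (σ√T) = (-0.0145 − 0.0045) / 0.0572 = -0.3323 ⇒ -0.33
d₂ = -0.3323 − 0.0572 = -0.3894 ⇒ -0.39
Pr(exercise) under Q = N(−d₂) = N(0.39) = 0.6517

0.6517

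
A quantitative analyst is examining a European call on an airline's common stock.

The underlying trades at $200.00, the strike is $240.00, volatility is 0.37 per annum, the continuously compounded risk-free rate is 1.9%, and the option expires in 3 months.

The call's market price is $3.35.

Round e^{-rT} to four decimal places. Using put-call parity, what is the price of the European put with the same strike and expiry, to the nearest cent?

exp(−rT) = exp(−0.019·0.25) = 0.9953
Put-call parity: C − P = S − K·e^(−rT) = 200 − 240·0.9953 = 200 − 238.8720 = -38.8720
P = C − (C − P) = 3.35 − (-38.8720) = 42.2220

$42.22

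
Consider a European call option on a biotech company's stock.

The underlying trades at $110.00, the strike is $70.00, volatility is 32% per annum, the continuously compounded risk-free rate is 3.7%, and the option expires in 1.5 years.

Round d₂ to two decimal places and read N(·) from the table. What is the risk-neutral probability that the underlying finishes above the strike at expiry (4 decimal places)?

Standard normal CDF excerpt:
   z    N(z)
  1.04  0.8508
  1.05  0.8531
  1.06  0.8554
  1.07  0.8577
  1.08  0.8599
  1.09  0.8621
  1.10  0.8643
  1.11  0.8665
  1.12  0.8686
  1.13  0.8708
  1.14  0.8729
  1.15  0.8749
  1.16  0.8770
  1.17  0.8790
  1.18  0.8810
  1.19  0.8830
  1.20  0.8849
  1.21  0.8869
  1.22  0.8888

σ√T = 0.32·√1.5 = 0.3919
d₁ = [ln(110/70) + (0.037 + 0.32²/2)·1.5] / 0.3919 = [0.4520 + 0.1323] / 0.3919 = 1.4908 → 1.49
d₂ = d₁ − σ√T = 1.4908 − 0.3919 = 1.0989 → 1.10
Risk-neutral Pr[S_T > K] = N(d₂) = N(1.10) = 0.8643

0.8643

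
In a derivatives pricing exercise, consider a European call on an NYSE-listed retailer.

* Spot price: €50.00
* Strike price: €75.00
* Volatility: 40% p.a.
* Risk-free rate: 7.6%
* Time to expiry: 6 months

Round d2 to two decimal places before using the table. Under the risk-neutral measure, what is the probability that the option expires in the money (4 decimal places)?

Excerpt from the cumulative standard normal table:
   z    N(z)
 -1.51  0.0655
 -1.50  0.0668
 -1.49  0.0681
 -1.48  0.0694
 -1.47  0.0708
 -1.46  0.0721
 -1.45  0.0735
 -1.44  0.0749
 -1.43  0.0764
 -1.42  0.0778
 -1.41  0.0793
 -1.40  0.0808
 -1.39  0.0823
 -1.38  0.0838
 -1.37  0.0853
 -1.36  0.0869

0.0749

σ√T = 0.4·√0.5 = 0.2828
d₁ = [ln(50/75) + (0.076 + 0.4²/2)·0.5] / 0.2828 = [-0.4055 + 0.0780] / 0.2828 = -1.1578 ≈ -1.16
d₂ = d₁ − σ√T = -1.1578 − 0.2828 = -1.4406 ≈ -1.44
Risk-neutral Pr[S_T > K] = N(d₂) = N(-1.44) = 0.0749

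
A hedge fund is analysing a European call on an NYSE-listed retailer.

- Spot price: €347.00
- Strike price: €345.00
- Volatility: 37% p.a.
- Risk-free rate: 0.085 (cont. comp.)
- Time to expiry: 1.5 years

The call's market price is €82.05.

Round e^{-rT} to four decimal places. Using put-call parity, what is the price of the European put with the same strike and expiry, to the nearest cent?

€38.75

exp(−rT) = exp(−0.085·1.5) = 0.8803
Put-call parity: C − P = S − K·e^(−rT) = 347 − 345·0.8803 = 347 − 303.7035 = 43.2965
P = C − (C − P) = 82.05 − (43.2965) = 38.7535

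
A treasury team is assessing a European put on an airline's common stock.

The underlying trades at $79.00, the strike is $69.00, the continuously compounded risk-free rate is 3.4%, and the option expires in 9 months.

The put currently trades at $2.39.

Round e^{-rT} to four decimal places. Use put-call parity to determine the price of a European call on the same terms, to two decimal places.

exp(−rT) = exp(−0.034·0.75) = 0.9748
Put-call parity: C − P = S − K·e^(−rT) = 79 − 69·0.9748 = 79 − 67.2612 = 11.7388
C = P + (C − P) = 2.39 + (11.7388) = 14.1288

$14.13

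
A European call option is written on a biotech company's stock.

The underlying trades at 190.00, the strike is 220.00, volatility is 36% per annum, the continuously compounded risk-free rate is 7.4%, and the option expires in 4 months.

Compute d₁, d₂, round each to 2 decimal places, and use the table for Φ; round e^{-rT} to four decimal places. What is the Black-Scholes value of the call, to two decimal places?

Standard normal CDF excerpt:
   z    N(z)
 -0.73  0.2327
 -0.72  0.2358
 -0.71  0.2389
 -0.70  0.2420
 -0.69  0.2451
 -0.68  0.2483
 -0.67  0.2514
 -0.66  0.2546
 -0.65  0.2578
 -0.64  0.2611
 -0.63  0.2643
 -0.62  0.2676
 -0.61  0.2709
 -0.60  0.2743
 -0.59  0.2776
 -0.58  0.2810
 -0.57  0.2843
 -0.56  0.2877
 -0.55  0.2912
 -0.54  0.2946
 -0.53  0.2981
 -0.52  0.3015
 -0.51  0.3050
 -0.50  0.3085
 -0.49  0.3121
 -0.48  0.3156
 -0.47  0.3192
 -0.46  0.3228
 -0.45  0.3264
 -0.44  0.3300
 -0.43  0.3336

7.36

σ√T = 0.36 × 0.5774 = 0.2078
d₁ = [ln(190/220) + (0.074 + 0.36²/2)·0.3333] / 0.2078 = [-0.1466 + 0.0463] / 0.2078 = -0.4827 which rounds to -0.48
d₂ = d₁ − σ√T = -0.4827 − 0.2078 = -0.6906 which rounds to -0.69
exp(−rT) = exp(−0.074·0.3333) = 0.9756
C = 190·N(-0.48) − 220·0.9756·N(-0.69) = 190·0.3156 − 220·0.9756·0.2451 = 59.9640 − 52.6063 = 7.3577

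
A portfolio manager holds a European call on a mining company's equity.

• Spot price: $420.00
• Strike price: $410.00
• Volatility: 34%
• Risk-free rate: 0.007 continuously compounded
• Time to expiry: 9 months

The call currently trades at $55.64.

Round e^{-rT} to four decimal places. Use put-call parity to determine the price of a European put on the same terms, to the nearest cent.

$43.51

e^(−rT) = e^(−0.007·0.75) = 0.9948
Put-call parity: C − P = S − K·e^(−rT) = 420 − 410·0.9948 = 420 − 407.8680 = 12.1320
P = C − (C − P) = 55.64 − (12.1320) = 43.5080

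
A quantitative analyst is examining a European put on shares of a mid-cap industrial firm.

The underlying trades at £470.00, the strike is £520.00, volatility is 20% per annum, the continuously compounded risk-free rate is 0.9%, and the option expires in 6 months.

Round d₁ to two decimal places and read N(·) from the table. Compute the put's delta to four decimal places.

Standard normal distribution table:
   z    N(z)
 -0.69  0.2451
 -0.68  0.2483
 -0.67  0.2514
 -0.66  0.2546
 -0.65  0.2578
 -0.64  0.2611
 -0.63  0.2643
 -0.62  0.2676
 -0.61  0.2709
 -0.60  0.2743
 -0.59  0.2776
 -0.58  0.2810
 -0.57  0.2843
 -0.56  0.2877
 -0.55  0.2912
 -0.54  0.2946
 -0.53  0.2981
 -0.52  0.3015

-0.7291

σ√T = 0.2 × 0.7071 = 0.1414
d₁ = [ln(470/520) + (0.009 + 0.2²/2)·0.5] / 0.1414 = [-0.1011 + 0.0145] / 0.1414 = -0.6123 → -0.61
N(d₁) = N(-0.61) = 0.2709
Δ_put = N(d₁) − 1 = 0.2709 − 1 = -0.7291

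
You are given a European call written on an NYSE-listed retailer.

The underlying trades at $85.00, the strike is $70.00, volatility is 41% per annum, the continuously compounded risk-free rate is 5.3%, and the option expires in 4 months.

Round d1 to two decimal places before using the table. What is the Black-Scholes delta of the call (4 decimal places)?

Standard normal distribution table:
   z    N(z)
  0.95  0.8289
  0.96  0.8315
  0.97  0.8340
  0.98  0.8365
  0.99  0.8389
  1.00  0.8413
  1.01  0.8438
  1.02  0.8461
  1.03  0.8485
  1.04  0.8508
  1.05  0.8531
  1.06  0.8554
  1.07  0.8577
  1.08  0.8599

0.8438

σ√T = 0.41·√0.3333 = 0.2367
d₁ = [ln(85/70) + (0.053 + 0.41²/2)·0.3333] / 0.2367 = [0.1942 + 0.0457] / 0.2367 = 1.0132 ≈ 1.01
N(d₁) = N(1.01) = 0.8438
Δ_call = N(d₁) = 0.8438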